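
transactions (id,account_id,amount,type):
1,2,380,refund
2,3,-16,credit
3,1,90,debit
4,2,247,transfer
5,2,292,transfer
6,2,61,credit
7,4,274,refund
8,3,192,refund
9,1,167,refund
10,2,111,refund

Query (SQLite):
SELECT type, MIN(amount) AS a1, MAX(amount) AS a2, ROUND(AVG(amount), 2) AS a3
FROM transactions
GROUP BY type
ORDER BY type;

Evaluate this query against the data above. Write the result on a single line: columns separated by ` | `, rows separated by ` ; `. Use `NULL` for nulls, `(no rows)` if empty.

credit | -16 | 61 | 22.5 ; debit | 90 | 90 | 90 ; refund | 111 | 380 | 224.8 ; transfer | 247 | 292 | 269.5

Group transactions by type.
Per group compute: MIN(amount), MAX(amount), ROUND(AVG(amount), 2).
  credit: ids {2, 6} → MIN(amount)=-16, MAX(amount)=61, ROUND(AVG(amount), 2)=22.5
  debit: ids {3} → MIN(amount)=90, MAX(amount)=90, ROUND(AVG(amount), 2)=90
  refund: ids {1, 7, 8, 9, 10} → MIN(amount)=111, MAX(amount)=380, ROUND(AVG(amount), 2)=224.8
  transfer: ids {4, 5} → MIN(amount)=247, MAX(amount)=292, ROUND(AVG(amount), 2)=269.5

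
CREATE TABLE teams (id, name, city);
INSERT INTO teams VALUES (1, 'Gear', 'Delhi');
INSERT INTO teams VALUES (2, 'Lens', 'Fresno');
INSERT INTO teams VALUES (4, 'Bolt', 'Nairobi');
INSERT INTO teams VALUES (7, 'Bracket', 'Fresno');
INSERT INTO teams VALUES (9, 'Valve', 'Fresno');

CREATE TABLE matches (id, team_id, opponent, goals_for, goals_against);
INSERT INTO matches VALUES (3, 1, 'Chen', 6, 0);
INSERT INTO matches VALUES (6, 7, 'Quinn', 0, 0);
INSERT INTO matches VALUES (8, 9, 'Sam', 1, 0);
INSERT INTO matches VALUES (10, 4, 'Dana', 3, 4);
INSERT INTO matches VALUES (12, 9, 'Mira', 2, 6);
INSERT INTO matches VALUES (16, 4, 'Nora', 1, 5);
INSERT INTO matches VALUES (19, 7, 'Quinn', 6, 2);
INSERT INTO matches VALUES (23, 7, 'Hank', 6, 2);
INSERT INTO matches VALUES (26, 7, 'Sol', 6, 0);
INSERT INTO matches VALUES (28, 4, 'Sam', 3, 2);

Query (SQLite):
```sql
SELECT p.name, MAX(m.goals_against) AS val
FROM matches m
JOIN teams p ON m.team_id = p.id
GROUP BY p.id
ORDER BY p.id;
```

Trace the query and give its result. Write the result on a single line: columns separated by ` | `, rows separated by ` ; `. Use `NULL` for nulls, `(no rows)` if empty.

Gear | 0 ; Bolt | 5 ; Bracket | 2 ; Valve | 6

Join each matches row to its teams via team_id.
Group joined rows by teams.id; compute MAX(m.goals_against) per group.
  1: ids {3} → MAX(m.goals_against)=0
  4: ids {10, 16, 28} → MAX(m.goals_against)=5
  7: ids {6, 19, 23, 26} → MAX(m.goals_against)=2
  9: ids {8, 12} → MAX(m.goals_against)=6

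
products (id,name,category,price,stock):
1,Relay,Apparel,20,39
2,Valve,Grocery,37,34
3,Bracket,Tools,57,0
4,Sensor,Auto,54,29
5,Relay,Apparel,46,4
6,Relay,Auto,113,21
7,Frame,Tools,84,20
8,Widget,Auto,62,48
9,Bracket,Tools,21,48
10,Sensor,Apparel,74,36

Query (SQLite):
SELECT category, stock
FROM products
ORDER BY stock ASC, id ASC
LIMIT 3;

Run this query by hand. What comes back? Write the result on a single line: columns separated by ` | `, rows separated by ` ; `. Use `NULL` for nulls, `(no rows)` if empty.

Sort by stock asc, tiebreak id asc: (0, id=3), (4, id=5), (20, id=7), (21, id=6), (29, id=4), (34, id=2) …. Take first 3.

Tools | 0 ; Apparel | 4 ; Tools | 20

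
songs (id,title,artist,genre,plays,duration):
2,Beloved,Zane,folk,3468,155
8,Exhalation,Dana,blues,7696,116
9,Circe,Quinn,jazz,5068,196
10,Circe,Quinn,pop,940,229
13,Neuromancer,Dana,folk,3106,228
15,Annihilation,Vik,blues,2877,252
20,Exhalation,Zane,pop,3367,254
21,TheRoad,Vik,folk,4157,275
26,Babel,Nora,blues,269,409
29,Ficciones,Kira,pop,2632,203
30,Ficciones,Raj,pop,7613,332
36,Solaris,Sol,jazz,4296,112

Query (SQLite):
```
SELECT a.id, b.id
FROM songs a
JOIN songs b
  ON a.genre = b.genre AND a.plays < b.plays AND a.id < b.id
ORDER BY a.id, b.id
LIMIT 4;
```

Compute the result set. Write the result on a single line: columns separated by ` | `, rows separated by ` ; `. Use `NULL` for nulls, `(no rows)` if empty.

2 | 21 ; 10 | 20 ; 10 | 29 ; 10 | 30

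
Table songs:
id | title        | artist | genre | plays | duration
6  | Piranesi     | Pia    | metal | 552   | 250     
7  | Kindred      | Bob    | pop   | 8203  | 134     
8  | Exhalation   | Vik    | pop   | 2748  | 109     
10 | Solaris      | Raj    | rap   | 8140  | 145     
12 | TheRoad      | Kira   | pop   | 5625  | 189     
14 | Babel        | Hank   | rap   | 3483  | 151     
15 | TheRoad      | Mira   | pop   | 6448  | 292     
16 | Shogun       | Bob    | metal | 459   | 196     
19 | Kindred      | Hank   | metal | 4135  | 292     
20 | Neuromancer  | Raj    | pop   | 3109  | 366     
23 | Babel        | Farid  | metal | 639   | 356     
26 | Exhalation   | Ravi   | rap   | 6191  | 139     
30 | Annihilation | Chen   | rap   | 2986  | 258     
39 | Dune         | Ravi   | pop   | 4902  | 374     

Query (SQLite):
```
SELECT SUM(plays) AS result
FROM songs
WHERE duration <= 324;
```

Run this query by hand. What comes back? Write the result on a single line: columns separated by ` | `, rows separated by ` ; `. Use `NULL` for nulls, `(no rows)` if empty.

Rows where duration <= 324 → plays values: [552, 8203, 2748, 8140, 5625, 3483, 6448, 459, 4135, 6191, 2986].
SUM of non-NULL values = 48970.

48970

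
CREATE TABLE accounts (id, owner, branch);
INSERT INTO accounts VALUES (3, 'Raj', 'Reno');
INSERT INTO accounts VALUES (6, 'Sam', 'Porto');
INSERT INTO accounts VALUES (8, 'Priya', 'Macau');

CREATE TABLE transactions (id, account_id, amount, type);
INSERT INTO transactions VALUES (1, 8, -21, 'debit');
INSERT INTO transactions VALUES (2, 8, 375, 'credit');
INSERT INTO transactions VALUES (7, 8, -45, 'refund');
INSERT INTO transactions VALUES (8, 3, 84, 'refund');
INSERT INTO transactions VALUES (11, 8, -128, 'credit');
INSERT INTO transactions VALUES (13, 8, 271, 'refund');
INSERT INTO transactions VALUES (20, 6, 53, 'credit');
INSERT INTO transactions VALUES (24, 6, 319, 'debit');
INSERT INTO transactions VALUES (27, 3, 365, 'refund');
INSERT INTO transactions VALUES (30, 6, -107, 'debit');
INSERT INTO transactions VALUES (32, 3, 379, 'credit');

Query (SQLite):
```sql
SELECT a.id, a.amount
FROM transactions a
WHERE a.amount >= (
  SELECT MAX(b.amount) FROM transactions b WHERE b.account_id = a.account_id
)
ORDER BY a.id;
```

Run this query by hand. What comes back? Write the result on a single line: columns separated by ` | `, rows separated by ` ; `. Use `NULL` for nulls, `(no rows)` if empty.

2 | 375 ; 24 | 319 ; 32 | 379

For each transactions row a, compute MAX(amount) over rows sharing a.account_id.
Keep row a if a.amount >= that per-group MAX.
  account_id=3: MAX(amount) = 379
  account_id=6: MAX(amount) = 319
  account_id=8: MAX(amount) = 375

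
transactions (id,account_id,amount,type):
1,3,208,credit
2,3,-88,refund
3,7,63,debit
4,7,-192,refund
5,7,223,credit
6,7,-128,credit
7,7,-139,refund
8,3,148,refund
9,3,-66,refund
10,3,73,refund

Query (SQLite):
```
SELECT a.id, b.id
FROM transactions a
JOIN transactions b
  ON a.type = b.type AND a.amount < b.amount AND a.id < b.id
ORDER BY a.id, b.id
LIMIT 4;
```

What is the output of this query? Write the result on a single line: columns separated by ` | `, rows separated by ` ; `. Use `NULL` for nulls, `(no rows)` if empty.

Pairs (a,b) with same type, a.amount < b.amount, a.id < b.id.
type groups: credit:{1,5,6} debit:{3} refund:{2,4,7,8,9,10}
Ordered by (a.id, b.id); first 4.

1 | 5 ; 2 | 8 ; 2 | 9 ; 2 | 10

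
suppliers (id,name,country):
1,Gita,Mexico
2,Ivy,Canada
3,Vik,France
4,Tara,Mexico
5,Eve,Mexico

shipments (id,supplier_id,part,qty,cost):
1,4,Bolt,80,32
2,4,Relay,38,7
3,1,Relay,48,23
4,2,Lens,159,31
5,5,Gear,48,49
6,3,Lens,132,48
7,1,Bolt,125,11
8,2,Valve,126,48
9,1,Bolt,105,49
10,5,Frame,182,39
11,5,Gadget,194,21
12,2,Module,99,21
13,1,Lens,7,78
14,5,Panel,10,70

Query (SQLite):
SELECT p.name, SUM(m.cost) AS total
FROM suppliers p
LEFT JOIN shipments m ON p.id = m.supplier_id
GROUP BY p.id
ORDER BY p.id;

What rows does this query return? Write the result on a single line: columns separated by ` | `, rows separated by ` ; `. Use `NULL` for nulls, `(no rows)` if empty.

Gita | 161 ; Ivy | 100 ; Vik | 48 ; Tara | 39 ; Eve | 179

LEFT JOIN keeps every suppliers row; unmatched ones get NULL for shipments columns.
Group by suppliers.id and compute SUM(m.cost). SUM over an all-NULL group is NULL.
  1: ids {3, 7, 9, 13} → SUM(m.cost)=161
  2: ids {4, 8, 12} → SUM(m.cost)=100
  3: ids {6} → SUM(m.cost)=48
  4: ids {1, 2} → SUM(m.cost)=39
  5: ids {5, 10, 11, 14} → SUM(m.cost)=179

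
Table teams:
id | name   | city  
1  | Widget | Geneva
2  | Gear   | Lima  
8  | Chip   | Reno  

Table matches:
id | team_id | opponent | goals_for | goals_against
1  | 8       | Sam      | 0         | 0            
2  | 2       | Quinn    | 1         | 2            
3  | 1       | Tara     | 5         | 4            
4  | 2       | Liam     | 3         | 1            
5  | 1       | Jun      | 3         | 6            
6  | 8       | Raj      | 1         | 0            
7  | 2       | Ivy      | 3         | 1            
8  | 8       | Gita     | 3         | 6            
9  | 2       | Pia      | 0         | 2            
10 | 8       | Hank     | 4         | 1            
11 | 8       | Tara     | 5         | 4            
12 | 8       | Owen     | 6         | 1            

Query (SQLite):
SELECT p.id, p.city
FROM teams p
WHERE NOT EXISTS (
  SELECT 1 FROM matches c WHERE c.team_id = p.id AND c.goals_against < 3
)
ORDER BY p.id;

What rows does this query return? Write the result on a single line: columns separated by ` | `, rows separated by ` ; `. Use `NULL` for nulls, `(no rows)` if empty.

For each teams row, check whether any matches with matching team_id has goals_against < 3.
Keep rows where that is false.

1 | Geneva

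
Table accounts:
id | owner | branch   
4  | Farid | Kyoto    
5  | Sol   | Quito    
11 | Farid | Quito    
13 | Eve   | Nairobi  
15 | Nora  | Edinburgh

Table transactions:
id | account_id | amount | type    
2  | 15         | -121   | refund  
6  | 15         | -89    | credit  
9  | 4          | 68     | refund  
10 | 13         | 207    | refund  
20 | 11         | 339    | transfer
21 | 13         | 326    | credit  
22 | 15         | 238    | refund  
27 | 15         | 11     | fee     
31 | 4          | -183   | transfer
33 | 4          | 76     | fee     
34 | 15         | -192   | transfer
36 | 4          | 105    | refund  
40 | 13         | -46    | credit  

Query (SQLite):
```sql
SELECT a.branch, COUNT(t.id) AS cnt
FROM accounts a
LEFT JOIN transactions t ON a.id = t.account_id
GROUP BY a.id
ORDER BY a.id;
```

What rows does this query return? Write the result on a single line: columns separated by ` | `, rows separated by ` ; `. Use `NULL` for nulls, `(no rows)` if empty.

Kyoto | 4 ; Quito | 0 ; Quito | 1 ; Nairobi | 3 ; Edinburgh | 5

LEFT JOIN keeps every accounts row; unmatched ones get NULL for transactions columns.
Group by accounts.id and compute COUNT(t.id). COUNT(col) of an all-NULL group is 0.
  4: ids {9, 31, 33, 36} → COUNT(t.id)=4
  5: ids {—} → COUNT(t.id)=0
  11: ids {20} → COUNT(t.id)=1
  13: ids {10, 21, 40} → COUNT(t.id)=3
  15: ids {2, 6, 22, 27, 34} → COUNT(t.id)=5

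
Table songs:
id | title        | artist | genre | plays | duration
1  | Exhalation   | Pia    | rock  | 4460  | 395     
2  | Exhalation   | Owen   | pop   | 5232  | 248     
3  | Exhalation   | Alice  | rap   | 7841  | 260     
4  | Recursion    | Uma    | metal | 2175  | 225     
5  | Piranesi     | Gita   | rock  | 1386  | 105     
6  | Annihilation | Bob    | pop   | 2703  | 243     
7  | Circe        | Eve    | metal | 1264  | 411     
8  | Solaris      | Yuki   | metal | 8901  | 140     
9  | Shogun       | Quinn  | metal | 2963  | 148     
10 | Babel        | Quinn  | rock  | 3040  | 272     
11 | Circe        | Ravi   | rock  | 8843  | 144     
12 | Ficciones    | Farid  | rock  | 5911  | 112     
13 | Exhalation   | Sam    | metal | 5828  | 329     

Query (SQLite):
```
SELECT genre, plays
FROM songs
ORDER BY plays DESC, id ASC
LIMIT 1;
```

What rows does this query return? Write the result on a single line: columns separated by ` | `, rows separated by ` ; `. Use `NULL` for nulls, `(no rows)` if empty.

Sort by plays desc, tiebreak id asc: (8901, id=8), (8843, id=11), (7841, id=3), (5911, id=12) …. Take first 1.

metal | 8901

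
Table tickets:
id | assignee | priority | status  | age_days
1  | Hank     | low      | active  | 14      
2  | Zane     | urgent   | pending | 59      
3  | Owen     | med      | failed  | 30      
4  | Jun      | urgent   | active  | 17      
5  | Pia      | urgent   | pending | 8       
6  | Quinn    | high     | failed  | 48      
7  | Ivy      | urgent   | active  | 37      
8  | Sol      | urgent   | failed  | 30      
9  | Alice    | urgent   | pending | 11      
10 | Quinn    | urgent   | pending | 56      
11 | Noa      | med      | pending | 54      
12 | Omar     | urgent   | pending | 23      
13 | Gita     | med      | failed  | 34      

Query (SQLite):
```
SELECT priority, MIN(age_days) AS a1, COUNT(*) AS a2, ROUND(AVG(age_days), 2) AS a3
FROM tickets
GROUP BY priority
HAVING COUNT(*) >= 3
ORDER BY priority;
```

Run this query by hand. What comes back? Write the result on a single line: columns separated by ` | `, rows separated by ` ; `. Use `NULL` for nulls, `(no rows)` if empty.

Group tickets by priority.
Per group compute: MIN(age_days), COUNT(*), ROUND(AVG(age_days), 2).
HAVING: drop groups with fewer than 3 rows.
  high: ids {6} → MIN(age_days)=48, COUNT(*)=1, ROUND(AVG(age_days), 2)=48
  low: ids {1} → MIN(age_days)=14, COUNT(*)=1, ROUND(AVG(age_days), 2)=14
  med: ids {3, 11, 13} → MIN(age_days)=30, COUNT(*)=3, ROUND(AVG(age_days), 2)=39.33
  urgent: ids {2, 4, 5, 7, 8, 9, 10, 12} → MIN(age_days)=8, COUNT(*)=8, ROUND(AVG(age_days), 2)=30.13

med | 30 | 3 | 39.33 ; urgent | 8 | 8 | 30.13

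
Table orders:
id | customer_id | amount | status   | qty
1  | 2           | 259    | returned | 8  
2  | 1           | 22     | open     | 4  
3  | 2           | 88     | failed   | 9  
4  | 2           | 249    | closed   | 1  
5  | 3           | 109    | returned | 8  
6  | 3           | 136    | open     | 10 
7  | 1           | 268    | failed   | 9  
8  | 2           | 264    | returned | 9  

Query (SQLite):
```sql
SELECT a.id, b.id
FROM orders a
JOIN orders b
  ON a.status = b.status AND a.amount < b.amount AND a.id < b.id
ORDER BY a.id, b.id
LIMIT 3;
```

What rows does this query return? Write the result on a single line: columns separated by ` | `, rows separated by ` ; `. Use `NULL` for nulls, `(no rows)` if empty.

Pairs (a,b) with same status, a.amount < b.amount, a.id < b.id.
status groups: closed:{4} failed:{3,7} open:{2,6} returned:{1,5,8}
Ordered by (a.id, b.id); first 3.

1 | 8 ; 2 | 6 ; 3 | 7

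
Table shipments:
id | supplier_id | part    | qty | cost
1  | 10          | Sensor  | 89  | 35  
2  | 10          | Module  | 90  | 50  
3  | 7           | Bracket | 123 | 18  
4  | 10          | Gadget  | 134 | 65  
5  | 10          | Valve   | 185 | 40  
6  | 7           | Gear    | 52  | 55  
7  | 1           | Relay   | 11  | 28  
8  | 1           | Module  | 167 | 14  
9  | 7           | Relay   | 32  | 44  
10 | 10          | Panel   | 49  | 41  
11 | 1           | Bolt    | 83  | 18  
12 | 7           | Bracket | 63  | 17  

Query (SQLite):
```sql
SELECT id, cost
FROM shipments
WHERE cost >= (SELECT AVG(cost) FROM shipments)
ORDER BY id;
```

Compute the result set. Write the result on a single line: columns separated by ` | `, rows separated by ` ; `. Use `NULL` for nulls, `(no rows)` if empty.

Scalar subquery: AVG(cost) over all shipments rows = 35.416667 (≈; comparison uses full precision).
Keep rows where cost >= that value.

2 | 50 ; 4 | 65 ; 5 | 40 ; 6 | 55 ; 9 | 44 ; 10 | 41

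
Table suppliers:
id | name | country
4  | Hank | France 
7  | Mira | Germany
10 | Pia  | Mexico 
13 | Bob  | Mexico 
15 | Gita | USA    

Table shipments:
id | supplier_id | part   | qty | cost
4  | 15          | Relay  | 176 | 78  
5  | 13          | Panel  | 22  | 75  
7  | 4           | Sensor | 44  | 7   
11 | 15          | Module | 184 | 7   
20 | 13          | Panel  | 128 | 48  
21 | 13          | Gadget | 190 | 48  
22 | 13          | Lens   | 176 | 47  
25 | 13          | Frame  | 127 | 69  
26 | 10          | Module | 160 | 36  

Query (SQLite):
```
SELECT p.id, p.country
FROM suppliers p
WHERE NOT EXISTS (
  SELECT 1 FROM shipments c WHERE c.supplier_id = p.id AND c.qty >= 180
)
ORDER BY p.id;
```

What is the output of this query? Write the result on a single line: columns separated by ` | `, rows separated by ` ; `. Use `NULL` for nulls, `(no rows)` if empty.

For each suppliers row, check whether any shipments with matching supplier_id has qty >= 180.
Keep rows where that is false.

4 | France ; 7 | Germany ; 10 | Mexico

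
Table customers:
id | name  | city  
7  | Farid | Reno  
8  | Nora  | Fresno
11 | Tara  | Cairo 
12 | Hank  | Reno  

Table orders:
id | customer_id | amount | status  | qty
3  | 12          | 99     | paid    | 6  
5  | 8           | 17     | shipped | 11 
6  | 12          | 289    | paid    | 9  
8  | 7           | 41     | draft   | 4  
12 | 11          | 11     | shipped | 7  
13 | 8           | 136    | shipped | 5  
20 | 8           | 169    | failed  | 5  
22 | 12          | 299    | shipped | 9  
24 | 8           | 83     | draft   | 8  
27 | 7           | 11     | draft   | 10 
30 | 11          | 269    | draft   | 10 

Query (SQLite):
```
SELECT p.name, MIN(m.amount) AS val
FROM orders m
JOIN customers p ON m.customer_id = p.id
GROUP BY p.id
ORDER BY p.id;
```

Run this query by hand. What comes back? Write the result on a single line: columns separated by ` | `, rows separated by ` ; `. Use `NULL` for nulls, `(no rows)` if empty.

Farid | 11 ; Nora | 17 ; Tara | 11 ; Hank | 99

Join each orders row to its customers via customer_id.
Group joined rows by customers.id; compute MIN(m.amount) per group.
  7: ids {8, 27} → MIN(m.amount)=11
  8: ids {5, 13, 20, 24} → MIN(m.amount)=17
  11: ids {12, 30} → MIN(m.amount)=11
  12: ids {3, 6, 22} → MIN(m.amount)=99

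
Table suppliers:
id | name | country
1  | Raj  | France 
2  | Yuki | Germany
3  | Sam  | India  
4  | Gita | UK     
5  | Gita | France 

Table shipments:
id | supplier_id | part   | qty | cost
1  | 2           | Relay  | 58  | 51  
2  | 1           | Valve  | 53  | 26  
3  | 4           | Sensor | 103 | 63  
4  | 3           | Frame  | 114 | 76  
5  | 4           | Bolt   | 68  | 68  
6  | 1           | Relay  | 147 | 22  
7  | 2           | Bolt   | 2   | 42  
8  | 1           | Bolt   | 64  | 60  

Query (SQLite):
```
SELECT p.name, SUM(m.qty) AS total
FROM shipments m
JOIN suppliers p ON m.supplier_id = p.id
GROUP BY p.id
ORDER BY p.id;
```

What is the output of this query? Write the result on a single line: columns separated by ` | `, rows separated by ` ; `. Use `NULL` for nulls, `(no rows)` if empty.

Raj | 264 ; Yuki | 60 ; Sam | 114 ; Gita | 171

Join each shipments row to its suppliers via supplier_id.
Group joined rows by suppliers.id; compute SUM(m.qty) per group.
  1: ids {2, 6, 8} → SUM(m.qty)=264
  2: ids {1, 7} → SUM(m.qty)=60
  3: ids {4} → SUM(m.qty)=114
  4: ids {3, 5} → SUM(m.qty)=171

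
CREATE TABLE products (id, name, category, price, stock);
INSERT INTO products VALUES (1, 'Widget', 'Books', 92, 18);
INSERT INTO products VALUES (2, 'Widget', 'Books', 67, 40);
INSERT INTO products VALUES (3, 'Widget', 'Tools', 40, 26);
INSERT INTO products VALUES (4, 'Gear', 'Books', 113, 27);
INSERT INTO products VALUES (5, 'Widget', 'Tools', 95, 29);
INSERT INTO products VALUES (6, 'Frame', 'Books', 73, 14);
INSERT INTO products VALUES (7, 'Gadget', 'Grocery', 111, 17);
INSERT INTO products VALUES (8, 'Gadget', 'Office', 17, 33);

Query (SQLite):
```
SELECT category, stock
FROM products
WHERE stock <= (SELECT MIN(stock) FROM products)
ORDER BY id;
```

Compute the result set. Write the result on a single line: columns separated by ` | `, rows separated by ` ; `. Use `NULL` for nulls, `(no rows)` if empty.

Scalar subquery: MIN(stock) over all products rows = 14.
Keep rows where stock <= that value.

Books | 14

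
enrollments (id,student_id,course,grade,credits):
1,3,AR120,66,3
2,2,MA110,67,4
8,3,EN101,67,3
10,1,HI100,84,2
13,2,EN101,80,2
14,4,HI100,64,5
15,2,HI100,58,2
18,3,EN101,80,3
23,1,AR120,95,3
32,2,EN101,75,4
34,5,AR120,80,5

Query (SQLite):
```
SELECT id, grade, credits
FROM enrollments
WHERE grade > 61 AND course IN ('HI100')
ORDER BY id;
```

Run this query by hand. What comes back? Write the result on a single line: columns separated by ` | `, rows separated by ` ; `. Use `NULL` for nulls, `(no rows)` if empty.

10 | 84 | 2 ; 14 | 64 | 5

grade > 61: ids {1, 2, 8, 10, 13, 14, 18, 23, 32, 34}
course IN ('HI100'): ids {10, 14, 15}
Combine with AND.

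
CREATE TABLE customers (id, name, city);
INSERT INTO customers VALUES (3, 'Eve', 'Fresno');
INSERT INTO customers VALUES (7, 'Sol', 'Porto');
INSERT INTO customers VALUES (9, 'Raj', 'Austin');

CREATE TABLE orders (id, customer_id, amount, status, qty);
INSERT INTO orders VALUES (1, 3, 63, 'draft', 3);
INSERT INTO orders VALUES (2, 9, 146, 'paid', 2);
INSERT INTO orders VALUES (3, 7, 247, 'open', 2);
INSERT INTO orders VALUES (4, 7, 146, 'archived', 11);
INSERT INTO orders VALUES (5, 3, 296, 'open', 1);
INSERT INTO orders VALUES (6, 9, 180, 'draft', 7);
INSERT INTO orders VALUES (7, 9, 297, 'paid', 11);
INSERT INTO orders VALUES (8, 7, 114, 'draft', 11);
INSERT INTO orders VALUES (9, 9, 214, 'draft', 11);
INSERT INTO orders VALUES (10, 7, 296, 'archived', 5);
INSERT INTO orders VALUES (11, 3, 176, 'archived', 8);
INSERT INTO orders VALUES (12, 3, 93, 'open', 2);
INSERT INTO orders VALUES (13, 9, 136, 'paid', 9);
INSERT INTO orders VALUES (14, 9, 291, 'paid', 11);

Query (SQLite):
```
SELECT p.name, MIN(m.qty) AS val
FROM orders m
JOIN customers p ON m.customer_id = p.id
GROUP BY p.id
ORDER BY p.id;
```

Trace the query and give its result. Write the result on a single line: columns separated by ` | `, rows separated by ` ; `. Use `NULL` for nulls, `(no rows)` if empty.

Eve | 1 ; Sol | 2 ; Raj | 2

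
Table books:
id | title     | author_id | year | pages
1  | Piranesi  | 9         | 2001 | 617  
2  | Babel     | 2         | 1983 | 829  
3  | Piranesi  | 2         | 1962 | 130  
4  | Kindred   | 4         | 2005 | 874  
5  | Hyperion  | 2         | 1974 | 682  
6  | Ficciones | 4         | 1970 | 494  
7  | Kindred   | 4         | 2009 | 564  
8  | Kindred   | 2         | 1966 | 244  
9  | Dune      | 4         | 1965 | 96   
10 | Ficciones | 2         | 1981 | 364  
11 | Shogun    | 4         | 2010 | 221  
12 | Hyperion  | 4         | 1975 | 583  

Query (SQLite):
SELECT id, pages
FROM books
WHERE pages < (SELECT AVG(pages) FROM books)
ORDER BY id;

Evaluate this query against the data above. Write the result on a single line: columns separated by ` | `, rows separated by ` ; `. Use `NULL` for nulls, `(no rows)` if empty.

Scalar subquery: AVG(pages) over all books rows = 474.833333 (≈; comparison uses full precision).
Keep rows where pages < that value.

3 | 130 ; 8 | 244 ; 9 | 96 ; 10 | 364 ; 11 | 221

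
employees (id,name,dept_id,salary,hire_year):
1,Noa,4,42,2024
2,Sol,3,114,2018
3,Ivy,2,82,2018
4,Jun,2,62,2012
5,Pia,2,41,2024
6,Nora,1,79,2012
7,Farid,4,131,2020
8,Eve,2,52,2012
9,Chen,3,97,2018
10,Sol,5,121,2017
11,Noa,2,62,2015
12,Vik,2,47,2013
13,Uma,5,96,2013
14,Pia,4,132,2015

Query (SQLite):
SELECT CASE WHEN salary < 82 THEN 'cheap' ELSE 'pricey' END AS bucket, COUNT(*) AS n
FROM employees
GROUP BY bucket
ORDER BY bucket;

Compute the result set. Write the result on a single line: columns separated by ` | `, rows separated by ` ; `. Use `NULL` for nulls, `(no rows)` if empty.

Bucket rows by salary < 82 → 'cheap' else 'pricey'; count each bucket.

cheap | 7 ; pricey | 7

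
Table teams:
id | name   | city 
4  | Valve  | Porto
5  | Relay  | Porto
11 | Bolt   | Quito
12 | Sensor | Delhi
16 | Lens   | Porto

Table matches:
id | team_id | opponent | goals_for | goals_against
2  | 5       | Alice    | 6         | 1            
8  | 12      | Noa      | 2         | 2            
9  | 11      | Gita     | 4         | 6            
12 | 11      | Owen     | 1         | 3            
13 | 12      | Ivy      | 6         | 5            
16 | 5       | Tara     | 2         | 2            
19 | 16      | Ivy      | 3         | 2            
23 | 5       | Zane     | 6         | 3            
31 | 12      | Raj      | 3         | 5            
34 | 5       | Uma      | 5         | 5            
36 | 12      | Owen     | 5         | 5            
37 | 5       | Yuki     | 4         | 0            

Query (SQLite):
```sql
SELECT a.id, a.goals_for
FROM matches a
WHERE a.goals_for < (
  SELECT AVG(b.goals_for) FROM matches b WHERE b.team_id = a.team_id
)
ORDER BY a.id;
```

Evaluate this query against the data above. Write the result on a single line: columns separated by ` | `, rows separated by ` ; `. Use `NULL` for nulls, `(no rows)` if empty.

For each matches row a, compute AVG(goals_for) over rows sharing a.team_id.
Keep row a if a.goals_for < that per-group AVG.
  team_id=5: AVG(goals_for) = 4.6
  team_id=11: AVG(goals_for) = 2.5
  team_id=12: AVG(goals_for) = 4.0
  team_id=16: AVG(goals_for) = 3.0

8 | 2 ; 12 | 1 ; 16 | 2 ; 31 | 3 ; 37 | 4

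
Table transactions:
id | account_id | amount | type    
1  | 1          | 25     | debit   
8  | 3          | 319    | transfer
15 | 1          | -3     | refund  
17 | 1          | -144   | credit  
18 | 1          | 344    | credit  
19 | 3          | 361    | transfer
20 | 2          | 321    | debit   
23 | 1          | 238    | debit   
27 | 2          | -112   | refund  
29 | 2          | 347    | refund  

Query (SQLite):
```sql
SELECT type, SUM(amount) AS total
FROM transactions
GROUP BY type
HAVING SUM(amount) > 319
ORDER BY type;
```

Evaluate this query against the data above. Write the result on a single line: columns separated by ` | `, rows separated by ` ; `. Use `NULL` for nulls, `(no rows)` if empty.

Partition transactions by type; compute SUM(amount) within each group.
HAVING: keep groups where SUM(amount) > 319.
  credit: ids {17, 18} → SUM(amount)=200
  debit: ids {1, 20, 23} → SUM(amount)=584
  refund: ids {15, 27, 29} → SUM(amount)=232
  transfer: ids {8, 19} → SUM(amount)=680

debit | 584 ; transfer | 680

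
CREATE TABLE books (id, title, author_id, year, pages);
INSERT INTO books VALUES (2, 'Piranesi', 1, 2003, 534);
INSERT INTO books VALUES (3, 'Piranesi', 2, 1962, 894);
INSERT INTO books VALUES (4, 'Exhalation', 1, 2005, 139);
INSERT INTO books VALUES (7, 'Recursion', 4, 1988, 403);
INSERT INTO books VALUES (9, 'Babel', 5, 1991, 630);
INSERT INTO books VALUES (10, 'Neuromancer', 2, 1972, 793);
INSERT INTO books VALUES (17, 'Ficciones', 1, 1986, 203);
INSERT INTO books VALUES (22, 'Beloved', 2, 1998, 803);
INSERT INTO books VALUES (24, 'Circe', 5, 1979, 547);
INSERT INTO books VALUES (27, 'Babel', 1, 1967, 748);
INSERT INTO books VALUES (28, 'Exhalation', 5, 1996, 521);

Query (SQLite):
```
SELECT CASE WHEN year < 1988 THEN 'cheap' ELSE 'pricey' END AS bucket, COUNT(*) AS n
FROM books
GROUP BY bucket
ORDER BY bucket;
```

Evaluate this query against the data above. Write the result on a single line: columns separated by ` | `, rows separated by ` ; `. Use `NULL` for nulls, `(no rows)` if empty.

cheap | 5 ; pricey | 6

Bucket rows by year < 1988 → 'cheap' else 'pricey'; count each bucket.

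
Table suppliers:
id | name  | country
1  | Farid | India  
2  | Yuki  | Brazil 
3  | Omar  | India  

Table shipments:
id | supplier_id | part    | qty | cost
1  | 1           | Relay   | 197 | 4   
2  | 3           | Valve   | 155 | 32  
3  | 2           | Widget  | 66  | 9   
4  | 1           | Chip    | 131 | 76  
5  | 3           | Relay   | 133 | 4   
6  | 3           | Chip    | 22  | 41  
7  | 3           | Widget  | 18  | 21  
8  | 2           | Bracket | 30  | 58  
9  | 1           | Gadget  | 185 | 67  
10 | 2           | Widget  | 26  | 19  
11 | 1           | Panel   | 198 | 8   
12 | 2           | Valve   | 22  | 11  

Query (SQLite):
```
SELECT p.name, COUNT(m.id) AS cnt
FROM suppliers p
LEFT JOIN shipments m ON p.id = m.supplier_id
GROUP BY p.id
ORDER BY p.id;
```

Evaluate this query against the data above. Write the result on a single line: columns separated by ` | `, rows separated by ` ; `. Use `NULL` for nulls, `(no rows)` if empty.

Farid | 4 ; Yuki | 4 ; Omar | 4

LEFT JOIN keeps every suppliers row; unmatched ones get NULL for shipments columns.
Group by suppliers.id and compute COUNT(m.id). COUNT(col) of an all-NULL group is 0.
  1: ids {1, 4, 9, 11} → COUNT(m.id)=4
  2: ids {3, 8, 10, 12} → COUNT(m.id)=4
  3: ids {2, 5, 6, 7} → COUNT(m.id)=4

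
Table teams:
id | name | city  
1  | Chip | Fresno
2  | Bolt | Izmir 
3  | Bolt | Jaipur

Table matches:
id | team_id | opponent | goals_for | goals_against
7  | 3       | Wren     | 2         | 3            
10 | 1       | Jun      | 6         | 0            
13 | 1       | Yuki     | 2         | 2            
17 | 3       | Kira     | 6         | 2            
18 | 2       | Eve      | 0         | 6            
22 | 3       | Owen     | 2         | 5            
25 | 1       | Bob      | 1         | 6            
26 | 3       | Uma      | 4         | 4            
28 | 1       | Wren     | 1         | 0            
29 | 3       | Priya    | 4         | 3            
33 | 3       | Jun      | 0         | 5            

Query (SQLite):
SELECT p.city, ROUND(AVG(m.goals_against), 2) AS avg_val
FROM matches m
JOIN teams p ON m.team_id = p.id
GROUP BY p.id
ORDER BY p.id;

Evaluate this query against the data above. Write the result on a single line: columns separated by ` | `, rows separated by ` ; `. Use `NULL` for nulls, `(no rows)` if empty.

Fresno | 2 ; Izmir | 6 ; Jaipur | 3.67

Join each matches row to its teams via team_id.
Group joined rows by teams.id; compute ROUND(AVG(m.goals_against), 2) per group.
  1: ids {10, 13, 25, 28} → ROUND(AVG(m.goals_against), 2)=2
  2: ids {18} → ROUND(AVG(m.goals_against), 2)=6
  3: ids {7, 17, 22, 26, 29, 33} → ROUND(AVG(m.goals_against), 2)=3.67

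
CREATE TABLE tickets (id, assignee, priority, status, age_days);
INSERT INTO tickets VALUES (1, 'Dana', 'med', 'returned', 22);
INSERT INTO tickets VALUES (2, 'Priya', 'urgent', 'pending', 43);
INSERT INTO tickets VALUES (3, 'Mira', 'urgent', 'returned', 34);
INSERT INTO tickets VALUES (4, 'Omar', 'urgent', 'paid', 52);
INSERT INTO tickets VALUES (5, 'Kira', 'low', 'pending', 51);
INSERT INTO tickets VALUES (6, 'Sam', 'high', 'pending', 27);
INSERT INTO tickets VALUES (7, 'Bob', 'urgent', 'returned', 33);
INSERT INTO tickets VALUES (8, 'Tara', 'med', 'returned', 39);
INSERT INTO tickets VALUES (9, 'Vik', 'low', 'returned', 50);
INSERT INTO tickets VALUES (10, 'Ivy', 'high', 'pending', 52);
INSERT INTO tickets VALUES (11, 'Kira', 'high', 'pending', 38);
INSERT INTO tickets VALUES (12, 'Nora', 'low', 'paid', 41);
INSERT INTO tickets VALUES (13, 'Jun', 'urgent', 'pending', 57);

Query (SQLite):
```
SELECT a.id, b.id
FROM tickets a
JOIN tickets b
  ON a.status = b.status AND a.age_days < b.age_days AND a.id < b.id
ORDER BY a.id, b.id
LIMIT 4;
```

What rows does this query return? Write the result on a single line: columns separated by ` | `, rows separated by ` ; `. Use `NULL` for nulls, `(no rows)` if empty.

1 | 3 ; 1 | 7 ; 1 | 8 ; 1 | 9

Pairs (a,b) with same status, a.age_days < b.age_days, a.id < b.id.
status groups: paid:{4,12} pending:{2,5,6,10,11,13} returned:{1,3,7,8,9}
Ordered by (a.id, b.id); first 4.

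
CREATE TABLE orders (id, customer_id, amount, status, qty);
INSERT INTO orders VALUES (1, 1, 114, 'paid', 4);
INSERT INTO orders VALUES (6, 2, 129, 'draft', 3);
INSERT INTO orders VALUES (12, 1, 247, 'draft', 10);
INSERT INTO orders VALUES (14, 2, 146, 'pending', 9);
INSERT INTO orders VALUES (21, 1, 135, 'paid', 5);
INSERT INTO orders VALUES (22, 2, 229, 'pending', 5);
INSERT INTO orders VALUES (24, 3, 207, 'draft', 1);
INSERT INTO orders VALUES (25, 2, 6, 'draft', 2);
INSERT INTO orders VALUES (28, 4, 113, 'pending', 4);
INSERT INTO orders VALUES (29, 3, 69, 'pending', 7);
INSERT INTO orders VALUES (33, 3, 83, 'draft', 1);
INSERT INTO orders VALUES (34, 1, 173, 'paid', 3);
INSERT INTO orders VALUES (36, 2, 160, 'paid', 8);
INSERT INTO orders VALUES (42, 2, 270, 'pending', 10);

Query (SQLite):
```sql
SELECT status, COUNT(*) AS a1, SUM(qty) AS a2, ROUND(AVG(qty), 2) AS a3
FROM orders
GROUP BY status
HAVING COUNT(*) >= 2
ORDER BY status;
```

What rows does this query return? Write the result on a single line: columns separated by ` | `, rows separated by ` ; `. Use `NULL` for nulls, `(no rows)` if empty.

Group orders by status.
Per group compute: COUNT(*), SUM(qty), ROUND(AVG(qty), 2).
HAVING: drop groups with fewer than 2 rows.
  draft: ids {6, 12, 24, 25, 33} → COUNT(*)=5, SUM(qty)=17, ROUND(AVG(qty), 2)=3.4
  paid: ids {1, 21, 34, 36} → COUNT(*)=4, SUM(qty)=20, ROUND(AVG(qty), 2)=5
  pending: ids {14, 22, 28, 29, 42} → COUNT(*)=5, SUM(qty)=35, ROUND(AVG(qty), 2)=7

draft | 5 | 17 | 3.4 ; paid | 4 | 20 | 5 ; pending | 5 | 35 | 7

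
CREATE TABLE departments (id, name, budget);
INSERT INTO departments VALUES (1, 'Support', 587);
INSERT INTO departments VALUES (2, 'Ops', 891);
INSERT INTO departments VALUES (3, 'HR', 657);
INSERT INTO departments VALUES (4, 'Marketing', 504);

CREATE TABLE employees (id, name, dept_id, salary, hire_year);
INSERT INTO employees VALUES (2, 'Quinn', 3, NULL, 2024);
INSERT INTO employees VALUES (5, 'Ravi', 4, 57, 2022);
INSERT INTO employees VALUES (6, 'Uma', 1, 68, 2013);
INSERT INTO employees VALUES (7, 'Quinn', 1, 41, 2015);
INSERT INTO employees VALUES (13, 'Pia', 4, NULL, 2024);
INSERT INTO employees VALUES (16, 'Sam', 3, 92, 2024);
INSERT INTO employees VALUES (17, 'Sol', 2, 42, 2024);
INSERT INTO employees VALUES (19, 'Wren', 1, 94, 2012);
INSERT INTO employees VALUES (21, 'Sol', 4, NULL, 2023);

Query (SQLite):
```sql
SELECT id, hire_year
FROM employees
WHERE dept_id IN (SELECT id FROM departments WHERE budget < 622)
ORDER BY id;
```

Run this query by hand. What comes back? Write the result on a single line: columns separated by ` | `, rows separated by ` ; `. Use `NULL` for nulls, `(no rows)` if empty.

Inner query: departments.id where budget < 622.
Outer: keep employees rows whose dept_id is in that set.
Inner query → {1, 4}

5 | 2022 ; 6 | 2013 ; 7 | 2015 ; 13 | 2024 ; 19 | 2012 ; 21 | 2023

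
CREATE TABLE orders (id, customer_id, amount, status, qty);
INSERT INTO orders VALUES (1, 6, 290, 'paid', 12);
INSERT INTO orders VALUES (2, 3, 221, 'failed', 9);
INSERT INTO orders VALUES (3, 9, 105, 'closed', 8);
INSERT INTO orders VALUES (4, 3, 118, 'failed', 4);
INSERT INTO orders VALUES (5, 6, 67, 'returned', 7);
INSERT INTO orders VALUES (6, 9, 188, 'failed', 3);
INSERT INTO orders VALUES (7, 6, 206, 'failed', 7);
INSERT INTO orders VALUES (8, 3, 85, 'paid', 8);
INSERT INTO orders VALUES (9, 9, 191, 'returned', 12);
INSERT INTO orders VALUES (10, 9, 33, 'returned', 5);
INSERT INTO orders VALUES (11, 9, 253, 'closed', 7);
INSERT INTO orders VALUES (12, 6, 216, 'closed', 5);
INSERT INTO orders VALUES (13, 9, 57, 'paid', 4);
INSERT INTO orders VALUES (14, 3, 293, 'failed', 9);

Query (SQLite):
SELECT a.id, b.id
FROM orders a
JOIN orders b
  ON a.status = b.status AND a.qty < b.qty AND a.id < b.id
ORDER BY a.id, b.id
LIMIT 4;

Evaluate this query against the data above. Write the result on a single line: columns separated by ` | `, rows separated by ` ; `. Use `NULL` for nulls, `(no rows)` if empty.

Pairs (a,b) with same status, a.qty < b.qty, a.id < b.id.
status groups: closed:{3,11,12} failed:{2,4,6,7,14} paid:{1,8,13} returned:{5,9,10}
Ordered by (a.id, b.id); first 4.

4 | 7 ; 4 | 14 ; 5 | 9 ; 6 | 7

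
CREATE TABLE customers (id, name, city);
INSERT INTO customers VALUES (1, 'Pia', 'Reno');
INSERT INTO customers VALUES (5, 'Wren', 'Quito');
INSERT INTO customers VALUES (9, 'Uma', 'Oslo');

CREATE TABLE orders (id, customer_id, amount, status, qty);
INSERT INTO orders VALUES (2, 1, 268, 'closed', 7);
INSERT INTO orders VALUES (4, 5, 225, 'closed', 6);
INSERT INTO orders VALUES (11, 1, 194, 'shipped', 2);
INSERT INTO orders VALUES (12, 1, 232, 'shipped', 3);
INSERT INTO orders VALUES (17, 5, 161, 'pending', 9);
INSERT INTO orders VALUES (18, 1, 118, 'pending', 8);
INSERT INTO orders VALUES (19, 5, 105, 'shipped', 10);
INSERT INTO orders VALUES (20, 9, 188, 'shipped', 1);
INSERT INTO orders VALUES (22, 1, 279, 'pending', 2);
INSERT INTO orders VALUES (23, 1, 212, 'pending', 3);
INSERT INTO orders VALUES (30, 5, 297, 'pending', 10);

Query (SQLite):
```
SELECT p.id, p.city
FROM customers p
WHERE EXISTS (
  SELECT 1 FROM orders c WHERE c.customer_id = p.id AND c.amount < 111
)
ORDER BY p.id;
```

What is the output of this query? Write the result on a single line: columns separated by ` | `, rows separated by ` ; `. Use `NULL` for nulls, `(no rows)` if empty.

5 | Quito

For each customers row, check whether any orders with matching customer_id has amount < 111.
Keep rows where that is true.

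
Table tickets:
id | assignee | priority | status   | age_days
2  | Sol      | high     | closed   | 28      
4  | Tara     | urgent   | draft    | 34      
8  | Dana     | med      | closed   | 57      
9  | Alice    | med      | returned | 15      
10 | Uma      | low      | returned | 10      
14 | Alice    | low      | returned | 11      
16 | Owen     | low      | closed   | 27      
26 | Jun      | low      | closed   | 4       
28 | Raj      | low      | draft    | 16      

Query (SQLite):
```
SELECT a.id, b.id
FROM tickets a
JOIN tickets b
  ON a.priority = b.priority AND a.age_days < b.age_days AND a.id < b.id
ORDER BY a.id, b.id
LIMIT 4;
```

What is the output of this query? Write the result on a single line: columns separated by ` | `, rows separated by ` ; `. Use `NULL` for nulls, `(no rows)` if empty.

10 | 14 ; 10 | 16 ; 10 | 28 ; 14 | 16

Pairs (a,b) with same priority, a.age_days < b.age_days, a.id < b.id.
priority groups: high:{2} low:{10,14,16,26,28} med:{8,9} urgent:{4}
Ordered by (a.id, b.id); first 4.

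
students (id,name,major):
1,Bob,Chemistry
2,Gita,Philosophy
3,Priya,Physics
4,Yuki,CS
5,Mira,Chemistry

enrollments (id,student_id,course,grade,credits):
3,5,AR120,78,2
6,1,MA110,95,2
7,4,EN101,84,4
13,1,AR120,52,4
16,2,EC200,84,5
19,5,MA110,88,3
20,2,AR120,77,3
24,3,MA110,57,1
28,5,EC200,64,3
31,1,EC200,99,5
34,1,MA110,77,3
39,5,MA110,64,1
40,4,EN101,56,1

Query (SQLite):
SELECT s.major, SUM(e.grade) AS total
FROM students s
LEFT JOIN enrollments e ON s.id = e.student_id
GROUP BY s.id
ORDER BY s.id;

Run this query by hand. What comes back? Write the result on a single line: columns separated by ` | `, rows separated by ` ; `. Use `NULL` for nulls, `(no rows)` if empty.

Chemistry | 323 ; Philosophy | 161 ; Physics | 57 ; CS | 140 ; Chemistry | 294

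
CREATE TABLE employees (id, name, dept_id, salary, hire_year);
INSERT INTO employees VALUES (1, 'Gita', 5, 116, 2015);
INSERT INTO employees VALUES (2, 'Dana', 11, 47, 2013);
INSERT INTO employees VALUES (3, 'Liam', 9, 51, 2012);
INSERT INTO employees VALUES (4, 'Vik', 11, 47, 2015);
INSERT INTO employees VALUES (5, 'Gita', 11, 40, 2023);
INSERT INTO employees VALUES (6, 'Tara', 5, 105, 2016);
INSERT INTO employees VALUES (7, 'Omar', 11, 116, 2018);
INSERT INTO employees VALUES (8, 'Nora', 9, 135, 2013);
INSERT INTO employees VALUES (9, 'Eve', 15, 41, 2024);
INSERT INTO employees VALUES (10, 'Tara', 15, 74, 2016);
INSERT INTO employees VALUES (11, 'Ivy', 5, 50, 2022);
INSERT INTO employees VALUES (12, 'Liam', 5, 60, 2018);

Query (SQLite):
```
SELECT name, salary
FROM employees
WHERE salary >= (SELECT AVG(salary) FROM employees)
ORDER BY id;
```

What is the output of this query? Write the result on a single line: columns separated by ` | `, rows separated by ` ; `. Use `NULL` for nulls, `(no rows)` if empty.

Gita | 116 ; Tara | 105 ; Omar | 116 ; Nora | 135 ; Tara | 74

Scalar subquery: AVG(salary) over all employees rows = 73.5.
Keep rows where salary >= that value.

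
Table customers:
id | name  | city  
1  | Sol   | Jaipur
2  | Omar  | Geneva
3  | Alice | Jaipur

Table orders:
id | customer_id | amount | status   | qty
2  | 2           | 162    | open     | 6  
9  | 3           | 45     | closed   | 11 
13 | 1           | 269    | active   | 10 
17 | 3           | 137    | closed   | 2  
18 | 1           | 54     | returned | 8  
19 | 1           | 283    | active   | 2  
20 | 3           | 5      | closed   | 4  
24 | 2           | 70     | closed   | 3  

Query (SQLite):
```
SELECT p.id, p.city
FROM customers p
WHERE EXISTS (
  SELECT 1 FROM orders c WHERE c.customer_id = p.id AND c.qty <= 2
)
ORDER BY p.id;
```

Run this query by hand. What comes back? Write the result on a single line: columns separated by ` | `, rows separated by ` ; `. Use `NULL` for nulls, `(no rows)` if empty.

For each customers row, check whether any orders with matching customer_id has qty <= 2.
Keep rows where that is true.

1 | Jaipur ; 3 | Jaipur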